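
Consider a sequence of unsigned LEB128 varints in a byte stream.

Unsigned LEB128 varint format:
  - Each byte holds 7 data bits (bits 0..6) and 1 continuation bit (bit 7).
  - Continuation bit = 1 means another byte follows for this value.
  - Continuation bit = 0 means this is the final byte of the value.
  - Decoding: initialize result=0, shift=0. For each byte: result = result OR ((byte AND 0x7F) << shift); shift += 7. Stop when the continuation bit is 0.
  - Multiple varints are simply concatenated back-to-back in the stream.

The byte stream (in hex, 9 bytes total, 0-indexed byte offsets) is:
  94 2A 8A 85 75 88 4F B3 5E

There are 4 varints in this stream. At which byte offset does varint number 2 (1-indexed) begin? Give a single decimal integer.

Answer: 2

Derivation:
  byte[0]=0x94 cont=1 payload=0x14=20: acc |= 20<<0 -> acc=20 shift=7
  byte[1]=0x2A cont=0 payload=0x2A=42: acc |= 42<<7 -> acc=5396 shift=14 [end]
Varint 1: bytes[0:2] = 94 2A -> value 5396 (2 byte(s))
  byte[2]=0x8A cont=1 payload=0x0A=10: acc |= 10<<0 -> acc=10 shift=7
  byte[3]=0x85 cont=1 payload=0x05=5: acc |= 5<<7 -> acc=650 shift=14
  byte[4]=0x75 cont=0 payload=0x75=117: acc |= 117<<14 -> acc=1917578 shift=21 [end]
Varint 2: bytes[2:5] = 8A 85 75 -> value 1917578 (3 byte(s))
  byte[5]=0x88 cont=1 payload=0x08=8: acc |= 8<<0 -> acc=8 shift=7
  byte[6]=0x4F cont=0 payload=0x4F=79: acc |= 79<<7 -> acc=10120 shift=14 [end]
Varint 3: bytes[5:7] = 88 4F -> value 10120 (2 byte(s))
  byte[7]=0xB3 cont=1 payload=0x33=51: acc |= 51<<0 -> acc=51 shift=7
  byte[8]=0x5E cont=0 payload=0x5E=94: acc |= 94<<7 -> acc=12083 shift=14 [end]
Varint 4: bytes[7:9] = B3 5E -> value 12083 (2 byte(s))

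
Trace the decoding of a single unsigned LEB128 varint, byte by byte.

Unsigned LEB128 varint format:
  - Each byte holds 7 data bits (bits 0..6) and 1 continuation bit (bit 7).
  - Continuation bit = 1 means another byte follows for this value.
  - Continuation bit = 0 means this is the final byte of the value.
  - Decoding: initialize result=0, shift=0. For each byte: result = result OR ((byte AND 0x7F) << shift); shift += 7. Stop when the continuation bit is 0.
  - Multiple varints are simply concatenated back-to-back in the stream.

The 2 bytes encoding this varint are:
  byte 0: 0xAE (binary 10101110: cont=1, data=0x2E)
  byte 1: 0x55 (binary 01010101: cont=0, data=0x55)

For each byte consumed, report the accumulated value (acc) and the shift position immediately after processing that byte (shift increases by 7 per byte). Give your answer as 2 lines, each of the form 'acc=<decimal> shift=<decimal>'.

Answer: acc=46 shift=7
acc=10926 shift=14

Derivation:
byte 0=0xAE: payload=0x2E=46, contrib = 46<<0 = 46; acc -> 46, shift -> 7
byte 1=0x55: payload=0x55=85, contrib = 85<<7 = 10880; acc -> 10926, shift -> 14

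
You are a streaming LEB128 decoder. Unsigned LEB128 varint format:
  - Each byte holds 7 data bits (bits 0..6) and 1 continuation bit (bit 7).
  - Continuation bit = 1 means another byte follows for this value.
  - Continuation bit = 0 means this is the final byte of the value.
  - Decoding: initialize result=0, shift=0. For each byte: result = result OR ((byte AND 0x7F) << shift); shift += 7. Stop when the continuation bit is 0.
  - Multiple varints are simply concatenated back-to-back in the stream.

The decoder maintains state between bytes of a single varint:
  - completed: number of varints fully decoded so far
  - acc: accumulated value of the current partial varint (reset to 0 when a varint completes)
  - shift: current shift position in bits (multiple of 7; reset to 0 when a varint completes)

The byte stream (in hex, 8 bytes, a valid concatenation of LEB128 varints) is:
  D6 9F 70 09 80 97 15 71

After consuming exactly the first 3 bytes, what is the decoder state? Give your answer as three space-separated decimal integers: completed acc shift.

Answer: 1 0 0

Derivation:
byte[0]=0xD6 cont=1 payload=0x56: acc |= 86<<0 -> completed=0 acc=86 shift=7
byte[1]=0x9F cont=1 payload=0x1F: acc |= 31<<7 -> completed=0 acc=4054 shift=14
byte[2]=0x70 cont=0 payload=0x70: varint #1 complete (value=1839062); reset -> completed=1 acc=0 shift=0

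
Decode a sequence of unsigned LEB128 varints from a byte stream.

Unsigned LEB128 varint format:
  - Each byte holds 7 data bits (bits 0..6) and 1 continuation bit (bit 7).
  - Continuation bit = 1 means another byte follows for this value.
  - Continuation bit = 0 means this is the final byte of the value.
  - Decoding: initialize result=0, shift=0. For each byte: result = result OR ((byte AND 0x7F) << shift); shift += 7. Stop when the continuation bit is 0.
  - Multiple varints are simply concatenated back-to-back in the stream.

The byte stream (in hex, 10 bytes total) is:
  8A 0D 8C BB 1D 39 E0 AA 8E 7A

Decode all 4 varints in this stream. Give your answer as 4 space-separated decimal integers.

Answer: 1674 482700 57 256087392

Derivation:
  byte[0]=0x8A cont=1 payload=0x0A=10: acc |= 10<<0 -> acc=10 shift=7
  byte[1]=0x0D cont=0 payload=0x0D=13: acc |= 13<<7 -> acc=1674 shift=14 [end]
Varint 1: bytes[0:2] = 8A 0D -> value 1674 (2 byte(s))
  byte[2]=0x8C cont=1 payload=0x0C=12: acc |= 12<<0 -> acc=12 shift=7
  byte[3]=0xBB cont=1 payload=0x3B=59: acc |= 59<<7 -> acc=7564 shift=14
  byte[4]=0x1D cont=0 payload=0x1D=29: acc |= 29<<14 -> acc=482700 shift=21 [end]
Varint 2: bytes[2:5] = 8C BB 1D -> value 482700 (3 byte(s))
  byte[5]=0x39 cont=0 payload=0x39=57: acc |= 57<<0 -> acc=57 shift=7 [end]
Varint 3: bytes[5:6] = 39 -> value 57 (1 byte(s))
  byte[6]=0xE0 cont=1 payload=0x60=96: acc |= 96<<0 -> acc=96 shift=7
  byte[7]=0xAA cont=1 payload=0x2A=42: acc |= 42<<7 -> acc=5472 shift=14
  byte[8]=0x8E cont=1 payload=0x0E=14: acc |= 14<<14 -> acc=234848 shift=21
  byte[9]=0x7A cont=0 payload=0x7A=122: acc |= 122<<21 -> acc=256087392 shift=28 [end]
Varint 4: bytes[6:10] = E0 AA 8E 7A -> value 256087392 (4 byte(s))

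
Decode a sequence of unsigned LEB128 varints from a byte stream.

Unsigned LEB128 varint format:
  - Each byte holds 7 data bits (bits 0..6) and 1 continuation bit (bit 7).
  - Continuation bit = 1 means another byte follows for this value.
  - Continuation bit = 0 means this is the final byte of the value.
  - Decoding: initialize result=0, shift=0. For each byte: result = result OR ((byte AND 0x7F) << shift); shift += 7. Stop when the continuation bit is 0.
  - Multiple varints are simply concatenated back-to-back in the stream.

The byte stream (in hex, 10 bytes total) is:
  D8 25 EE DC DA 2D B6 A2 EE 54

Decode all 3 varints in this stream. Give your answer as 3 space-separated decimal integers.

  byte[0]=0xD8 cont=1 payload=0x58=88: acc |= 88<<0 -> acc=88 shift=7
  byte[1]=0x25 cont=0 payload=0x25=37: acc |= 37<<7 -> acc=4824 shift=14 [end]
Varint 1: bytes[0:2] = D8 25 -> value 4824 (2 byte(s))
  byte[2]=0xEE cont=1 payload=0x6E=110: acc |= 110<<0 -> acc=110 shift=7
  byte[3]=0xDC cont=1 payload=0x5C=92: acc |= 92<<7 -> acc=11886 shift=14
  byte[4]=0xDA cont=1 payload=0x5A=90: acc |= 90<<14 -> acc=1486446 shift=21
  byte[5]=0x2D cont=0 payload=0x2D=45: acc |= 45<<21 -> acc=95858286 shift=28 [end]
Varint 2: bytes[2:6] = EE DC DA 2D -> value 95858286 (4 byte(s))
  byte[6]=0xB6 cont=1 payload=0x36=54: acc |= 54<<0 -> acc=54 shift=7
  byte[7]=0xA2 cont=1 payload=0x22=34: acc |= 34<<7 -> acc=4406 shift=14
  byte[8]=0xEE cont=1 payload=0x6E=110: acc |= 110<<14 -> acc=1806646 shift=21
  byte[9]=0x54 cont=0 payload=0x54=84: acc |= 84<<21 -> acc=177967414 shift=28 [end]
Varint 3: bytes[6:10] = B6 A2 EE 54 -> value 177967414 (4 byte(s))

Answer: 4824 95858286 177967414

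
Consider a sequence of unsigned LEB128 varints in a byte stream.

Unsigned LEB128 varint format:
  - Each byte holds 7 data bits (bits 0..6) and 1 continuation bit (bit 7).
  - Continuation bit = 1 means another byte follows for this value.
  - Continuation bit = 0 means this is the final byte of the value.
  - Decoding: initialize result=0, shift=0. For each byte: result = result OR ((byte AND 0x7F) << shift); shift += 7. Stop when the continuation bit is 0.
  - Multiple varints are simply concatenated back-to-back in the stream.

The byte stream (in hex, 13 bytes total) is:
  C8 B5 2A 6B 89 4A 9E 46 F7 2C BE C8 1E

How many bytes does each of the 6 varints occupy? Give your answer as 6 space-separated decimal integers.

  byte[0]=0xC8 cont=1 payload=0x48=72: acc |= 72<<0 -> acc=72 shift=7
  byte[1]=0xB5 cont=1 payload=0x35=53: acc |= 53<<7 -> acc=6856 shift=14
  byte[2]=0x2A cont=0 payload=0x2A=42: acc |= 42<<14 -> acc=694984 shift=21 [end]
Varint 1: bytes[0:3] = C8 B5 2A -> value 694984 (3 byte(s))
  byte[3]=0x6B cont=0 payload=0x6B=107: acc |= 107<<0 -> acc=107 shift=7 [end]
Varint 2: bytes[3:4] = 6B -> value 107 (1 byte(s))
  byte[4]=0x89 cont=1 payload=0x09=9: acc |= 9<<0 -> acc=9 shift=7
  byte[5]=0x4A cont=0 payload=0x4A=74: acc |= 74<<7 -> acc=9481 shift=14 [end]
Varint 3: bytes[4:6] = 89 4A -> value 9481 (2 byte(s))
  byte[6]=0x9E cont=1 payload=0x1E=30: acc |= 30<<0 -> acc=30 shift=7
  byte[7]=0x46 cont=0 payload=0x46=70: acc |= 70<<7 -> acc=8990 shift=14 [end]
Varint 4: bytes[6:8] = 9E 46 -> value 8990 (2 byte(s))
  byte[8]=0xF7 cont=1 payload=0x77=119: acc |= 119<<0 -> acc=119 shift=7
  byte[9]=0x2C cont=0 payload=0x2C=44: acc |= 44<<7 -> acc=5751 shift=14 [end]
Varint 5: bytes[8:10] = F7 2C -> value 5751 (2 byte(s))
  byte[10]=0xBE cont=1 payload=0x3E=62: acc |= 62<<0 -> acc=62 shift=7
  byte[11]=0xC8 cont=1 payload=0x48=72: acc |= 72<<7 -> acc=9278 shift=14
  byte[12]=0x1E cont=0 payload=0x1E=30: acc |= 30<<14 -> acc=500798 shift=21 [end]
Varint 6: bytes[10:13] = BE C8 1E -> value 500798 (3 byte(s))

Answer: 3 1 2 2 2 3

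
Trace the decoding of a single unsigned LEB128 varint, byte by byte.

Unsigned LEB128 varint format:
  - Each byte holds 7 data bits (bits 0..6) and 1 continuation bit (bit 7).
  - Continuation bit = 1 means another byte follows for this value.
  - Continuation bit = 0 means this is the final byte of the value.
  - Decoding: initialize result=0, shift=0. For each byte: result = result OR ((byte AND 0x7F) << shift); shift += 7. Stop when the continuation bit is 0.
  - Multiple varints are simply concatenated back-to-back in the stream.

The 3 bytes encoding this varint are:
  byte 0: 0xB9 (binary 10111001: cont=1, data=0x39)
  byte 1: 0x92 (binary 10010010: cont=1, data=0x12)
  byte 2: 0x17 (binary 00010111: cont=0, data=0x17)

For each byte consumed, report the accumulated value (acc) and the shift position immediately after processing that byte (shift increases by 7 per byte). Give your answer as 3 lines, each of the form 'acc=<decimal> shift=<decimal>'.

byte 0=0xB9: payload=0x39=57, contrib = 57<<0 = 57; acc -> 57, shift -> 7
byte 1=0x92: payload=0x12=18, contrib = 18<<7 = 2304; acc -> 2361, shift -> 14
byte 2=0x17: payload=0x17=23, contrib = 23<<14 = 376832; acc -> 379193, shift -> 21

Answer: acc=57 shift=7
acc=2361 shift=14
acc=379193 shift=21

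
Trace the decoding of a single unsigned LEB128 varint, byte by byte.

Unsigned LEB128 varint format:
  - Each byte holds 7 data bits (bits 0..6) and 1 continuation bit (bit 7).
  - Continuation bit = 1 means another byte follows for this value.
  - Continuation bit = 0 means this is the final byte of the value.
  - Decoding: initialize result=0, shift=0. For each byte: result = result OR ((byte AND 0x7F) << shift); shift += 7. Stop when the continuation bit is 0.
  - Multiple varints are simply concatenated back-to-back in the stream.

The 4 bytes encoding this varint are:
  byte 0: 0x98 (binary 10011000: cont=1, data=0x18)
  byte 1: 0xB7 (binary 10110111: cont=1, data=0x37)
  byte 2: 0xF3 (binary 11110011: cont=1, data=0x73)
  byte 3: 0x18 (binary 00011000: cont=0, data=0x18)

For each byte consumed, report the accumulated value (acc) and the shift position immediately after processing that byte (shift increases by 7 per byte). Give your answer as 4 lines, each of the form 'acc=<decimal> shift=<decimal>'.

byte 0=0x98: payload=0x18=24, contrib = 24<<0 = 24; acc -> 24, shift -> 7
byte 1=0xB7: payload=0x37=55, contrib = 55<<7 = 7040; acc -> 7064, shift -> 14
byte 2=0xF3: payload=0x73=115, contrib = 115<<14 = 1884160; acc -> 1891224, shift -> 21
byte 3=0x18: payload=0x18=24, contrib = 24<<21 = 50331648; acc -> 52222872, shift -> 28

Answer: acc=24 shift=7
acc=7064 shift=14
acc=1891224 shift=21
acc=52222872 shift=28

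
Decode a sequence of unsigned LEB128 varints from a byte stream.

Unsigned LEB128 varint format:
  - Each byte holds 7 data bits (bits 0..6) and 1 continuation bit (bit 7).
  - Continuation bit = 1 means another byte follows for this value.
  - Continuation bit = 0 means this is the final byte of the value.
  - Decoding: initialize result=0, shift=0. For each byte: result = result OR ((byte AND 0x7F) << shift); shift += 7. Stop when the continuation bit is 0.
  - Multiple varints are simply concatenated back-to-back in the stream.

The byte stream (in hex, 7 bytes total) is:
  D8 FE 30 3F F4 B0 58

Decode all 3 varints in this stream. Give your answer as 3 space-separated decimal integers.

Answer: 802648 63 1448052

Derivation:
  byte[0]=0xD8 cont=1 payload=0x58=88: acc |= 88<<0 -> acc=88 shift=7
  byte[1]=0xFE cont=1 payload=0x7E=126: acc |= 126<<7 -> acc=16216 shift=14
  byte[2]=0x30 cont=0 payload=0x30=48: acc |= 48<<14 -> acc=802648 shift=21 [end]
Varint 1: bytes[0:3] = D8 FE 30 -> value 802648 (3 byte(s))
  byte[3]=0x3F cont=0 payload=0x3F=63: acc |= 63<<0 -> acc=63 shift=7 [end]
Varint 2: bytes[3:4] = 3F -> value 63 (1 byte(s))
  byte[4]=0xF4 cont=1 payload=0x74=116: acc |= 116<<0 -> acc=116 shift=7
  byte[5]=0xB0 cont=1 payload=0x30=48: acc |= 48<<7 -> acc=6260 shift=14
  byte[6]=0x58 cont=0 payload=0x58=88: acc |= 88<<14 -> acc=1448052 shift=21 [end]
Varint 3: bytes[4:7] = F4 B0 58 -> value 1448052 (3 byte(s))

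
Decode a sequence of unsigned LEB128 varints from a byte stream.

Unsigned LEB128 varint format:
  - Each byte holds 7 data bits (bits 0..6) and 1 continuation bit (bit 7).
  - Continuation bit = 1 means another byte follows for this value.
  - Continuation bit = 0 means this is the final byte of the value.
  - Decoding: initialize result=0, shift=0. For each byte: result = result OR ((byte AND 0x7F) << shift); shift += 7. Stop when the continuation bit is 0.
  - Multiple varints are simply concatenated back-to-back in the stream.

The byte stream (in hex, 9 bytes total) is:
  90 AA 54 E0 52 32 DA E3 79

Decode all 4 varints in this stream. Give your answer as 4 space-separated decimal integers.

  byte[0]=0x90 cont=1 payload=0x10=16: acc |= 16<<0 -> acc=16 shift=7
  byte[1]=0xAA cont=1 payload=0x2A=42: acc |= 42<<7 -> acc=5392 shift=14
  byte[2]=0x54 cont=0 payload=0x54=84: acc |= 84<<14 -> acc=1381648 shift=21 [end]
Varint 1: bytes[0:3] = 90 AA 54 -> value 1381648 (3 byte(s))
  byte[3]=0xE0 cont=1 payload=0x60=96: acc |= 96<<0 -> acc=96 shift=7
  byte[4]=0x52 cont=0 payload=0x52=82: acc |= 82<<7 -> acc=10592 shift=14 [end]
Varint 2: bytes[3:5] = E0 52 -> value 10592 (2 byte(s))
  byte[5]=0x32 cont=0 payload=0x32=50: acc |= 50<<0 -> acc=50 shift=7 [end]
Varint 3: bytes[5:6] = 32 -> value 50 (1 byte(s))
  byte[6]=0xDA cont=1 payload=0x5A=90: acc |= 90<<0 -> acc=90 shift=7
  byte[7]=0xE3 cont=1 payload=0x63=99: acc |= 99<<7 -> acc=12762 shift=14
  byte[8]=0x79 cont=0 payload=0x79=121: acc |= 121<<14 -> acc=1995226 shift=21 [end]
Varint 4: bytes[6:9] = DA E3 79 -> value 1995226 (3 byte(s))

Answer: 1381648 10592 50 1995226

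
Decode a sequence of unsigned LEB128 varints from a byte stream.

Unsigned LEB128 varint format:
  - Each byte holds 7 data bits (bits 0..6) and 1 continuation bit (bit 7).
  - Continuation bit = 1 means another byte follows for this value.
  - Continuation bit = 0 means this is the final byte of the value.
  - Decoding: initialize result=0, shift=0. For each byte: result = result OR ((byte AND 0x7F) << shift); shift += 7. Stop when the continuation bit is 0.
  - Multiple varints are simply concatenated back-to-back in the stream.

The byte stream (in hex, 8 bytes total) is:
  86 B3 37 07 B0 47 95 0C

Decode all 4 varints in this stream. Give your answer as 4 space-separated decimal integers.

  byte[0]=0x86 cont=1 payload=0x06=6: acc |= 6<<0 -> acc=6 shift=7
  byte[1]=0xB3 cont=1 payload=0x33=51: acc |= 51<<7 -> acc=6534 shift=14
  byte[2]=0x37 cont=0 payload=0x37=55: acc |= 55<<14 -> acc=907654 shift=21 [end]
Varint 1: bytes[0:3] = 86 B3 37 -> value 907654 (3 byte(s))
  byte[3]=0x07 cont=0 payload=0x07=7: acc |= 7<<0 -> acc=7 shift=7 [end]
Varint 2: bytes[3:4] = 07 -> value 7 (1 byte(s))
  byte[4]=0xB0 cont=1 payload=0x30=48: acc |= 48<<0 -> acc=48 shift=7
  byte[5]=0x47 cont=0 payload=0x47=71: acc |= 71<<7 -> acc=9136 shift=14 [end]
Varint 3: bytes[4:6] = B0 47 -> value 9136 (2 byte(s))
  byte[6]=0x95 cont=1 payload=0x15=21: acc |= 21<<0 -> acc=21 shift=7
  byte[7]=0x0C cont=0 payload=0x0C=12: acc |= 12<<7 -> acc=1557 shift=14 [end]
Varint 4: bytes[6:8] = 95 0C -> value 1557 (2 byte(s))

Answer: 907654 7 9136 1557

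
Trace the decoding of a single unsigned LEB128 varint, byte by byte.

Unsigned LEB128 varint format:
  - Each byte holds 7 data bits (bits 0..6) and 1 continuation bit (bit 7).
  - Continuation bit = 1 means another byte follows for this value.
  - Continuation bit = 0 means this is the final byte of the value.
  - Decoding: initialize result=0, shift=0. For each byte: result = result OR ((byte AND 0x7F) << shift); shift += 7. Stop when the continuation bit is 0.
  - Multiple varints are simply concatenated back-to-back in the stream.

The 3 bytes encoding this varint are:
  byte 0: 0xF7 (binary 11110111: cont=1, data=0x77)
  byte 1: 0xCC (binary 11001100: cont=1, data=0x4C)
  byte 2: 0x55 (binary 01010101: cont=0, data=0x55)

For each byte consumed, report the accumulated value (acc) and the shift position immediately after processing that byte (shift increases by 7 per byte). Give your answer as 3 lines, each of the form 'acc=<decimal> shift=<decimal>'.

byte 0=0xF7: payload=0x77=119, contrib = 119<<0 = 119; acc -> 119, shift -> 7
byte 1=0xCC: payload=0x4C=76, contrib = 76<<7 = 9728; acc -> 9847, shift -> 14
byte 2=0x55: payload=0x55=85, contrib = 85<<14 = 1392640; acc -> 1402487, shift -> 21

Answer: acc=119 shift=7
acc=9847 shift=14
acc=1402487 shift=21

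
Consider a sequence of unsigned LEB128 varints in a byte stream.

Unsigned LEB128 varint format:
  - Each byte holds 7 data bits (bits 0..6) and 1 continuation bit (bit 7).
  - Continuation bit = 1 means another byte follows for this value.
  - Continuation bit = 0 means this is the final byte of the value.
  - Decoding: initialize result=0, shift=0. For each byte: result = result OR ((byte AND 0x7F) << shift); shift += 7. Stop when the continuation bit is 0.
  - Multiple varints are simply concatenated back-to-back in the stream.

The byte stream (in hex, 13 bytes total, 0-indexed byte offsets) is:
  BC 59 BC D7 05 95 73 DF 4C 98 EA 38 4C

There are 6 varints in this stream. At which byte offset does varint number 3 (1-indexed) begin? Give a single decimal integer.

  byte[0]=0xBC cont=1 payload=0x3C=60: acc |= 60<<0 -> acc=60 shift=7
  byte[1]=0x59 cont=0 payload=0x59=89: acc |= 89<<7 -> acc=11452 shift=14 [end]
Varint 1: bytes[0:2] = BC 59 -> value 11452 (2 byte(s))
  byte[2]=0xBC cont=1 payload=0x3C=60: acc |= 60<<0 -> acc=60 shift=7
  byte[3]=0xD7 cont=1 payload=0x57=87: acc |= 87<<7 -> acc=11196 shift=14
  byte[4]=0x05 cont=0 payload=0x05=5: acc |= 5<<14 -> acc=93116 shift=21 [end]
Varint 2: bytes[2:5] = BC D7 05 -> value 93116 (3 byte(s))
  byte[5]=0x95 cont=1 payload=0x15=21: acc |= 21<<0 -> acc=21 shift=7
  byte[6]=0x73 cont=0 payload=0x73=115: acc |= 115<<7 -> acc=14741 shift=14 [end]
Varint 3: bytes[5:7] = 95 73 -> value 14741 (2 byte(s))
  byte[7]=0xDF cont=1 payload=0x5F=95: acc |= 95<<0 -> acc=95 shift=7
  byte[8]=0x4C cont=0 payload=0x4C=76: acc |= 76<<7 -> acc=9823 shift=14 [end]
Varint 4: bytes[7:9] = DF 4C -> value 9823 (2 byte(s))
  byte[9]=0x98 cont=1 payload=0x18=24: acc |= 24<<0 -> acc=24 shift=7
  byte[10]=0xEA cont=1 payload=0x6A=106: acc |= 106<<7 -> acc=13592 shift=14
  byte[11]=0x38 cont=0 payload=0x38=56: acc |= 56<<14 -> acc=931096 shift=21 [end]
Varint 5: bytes[9:12] = 98 EA 38 -> value 931096 (3 byte(s))
  byte[12]=0x4C cont=0 payload=0x4C=76: acc |= 76<<0 -> acc=76 shift=7 [end]
Varint 6: bytes[12:13] = 4C -> value 76 (1 byte(s))

Answer: 5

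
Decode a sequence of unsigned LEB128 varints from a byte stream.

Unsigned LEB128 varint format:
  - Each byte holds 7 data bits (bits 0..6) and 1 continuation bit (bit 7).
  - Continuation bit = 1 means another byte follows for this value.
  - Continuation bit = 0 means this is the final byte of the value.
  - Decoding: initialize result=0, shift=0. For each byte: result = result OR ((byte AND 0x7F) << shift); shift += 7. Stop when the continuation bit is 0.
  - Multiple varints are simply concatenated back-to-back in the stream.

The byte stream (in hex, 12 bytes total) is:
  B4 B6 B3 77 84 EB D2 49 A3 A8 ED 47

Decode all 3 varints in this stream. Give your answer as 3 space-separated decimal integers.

Answer: 250403636 154449284 150688803

Derivation:
  byte[0]=0xB4 cont=1 payload=0x34=52: acc |= 52<<0 -> acc=52 shift=7
  byte[1]=0xB6 cont=1 payload=0x36=54: acc |= 54<<7 -> acc=6964 shift=14
  byte[2]=0xB3 cont=1 payload=0x33=51: acc |= 51<<14 -> acc=842548 shift=21
  byte[3]=0x77 cont=0 payload=0x77=119: acc |= 119<<21 -> acc=250403636 shift=28 [end]
Varint 1: bytes[0:4] = B4 B6 B3 77 -> value 250403636 (4 byte(s))
  byte[4]=0x84 cont=1 payload=0x04=4: acc |= 4<<0 -> acc=4 shift=7
  byte[5]=0xEB cont=1 payload=0x6B=107: acc |= 107<<7 -> acc=13700 shift=14
  byte[6]=0xD2 cont=1 payload=0x52=82: acc |= 82<<14 -> acc=1357188 shift=21
  byte[7]=0x49 cont=0 payload=0x49=73: acc |= 73<<21 -> acc=154449284 shift=28 [end]
Varint 2: bytes[4:8] = 84 EB D2 49 -> value 154449284 (4 byte(s))
  byte[8]=0xA3 cont=1 payload=0x23=35: acc |= 35<<0 -> acc=35 shift=7
  byte[9]=0xA8 cont=1 payload=0x28=40: acc |= 40<<7 -> acc=5155 shift=14
  byte[10]=0xED cont=1 payload=0x6D=109: acc |= 109<<14 -> acc=1791011 shift=21
  byte[11]=0x47 cont=0 payload=0x47=71: acc |= 71<<21 -> acc=150688803 shift=28 [end]
Varint 3: bytes[8:12] = A3 A8 ED 47 -> value 150688803 (4 byte(s))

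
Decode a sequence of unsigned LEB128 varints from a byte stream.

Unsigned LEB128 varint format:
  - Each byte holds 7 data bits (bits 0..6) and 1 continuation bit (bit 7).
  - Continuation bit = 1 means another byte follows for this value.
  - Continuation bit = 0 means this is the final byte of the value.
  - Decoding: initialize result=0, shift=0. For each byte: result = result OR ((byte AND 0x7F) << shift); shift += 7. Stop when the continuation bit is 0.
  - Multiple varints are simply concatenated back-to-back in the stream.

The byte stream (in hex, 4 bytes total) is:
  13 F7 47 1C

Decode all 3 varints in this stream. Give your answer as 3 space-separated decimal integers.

  byte[0]=0x13 cont=0 payload=0x13=19: acc |= 19<<0 -> acc=19 shift=7 [end]
Varint 1: bytes[0:1] = 13 -> value 19 (1 byte(s))
  byte[1]=0xF7 cont=1 payload=0x77=119: acc |= 119<<0 -> acc=119 shift=7
  byte[2]=0x47 cont=0 payload=0x47=71: acc |= 71<<7 -> acc=9207 shift=14 [end]
Varint 2: bytes[1:3] = F7 47 -> value 9207 (2 byte(s))
  byte[3]=0x1C cont=0 payload=0x1C=28: acc |= 28<<0 -> acc=28 shift=7 [end]
Varint 3: bytes[3:4] = 1C -> value 28 (1 byte(s))

Answer: 19 9207 28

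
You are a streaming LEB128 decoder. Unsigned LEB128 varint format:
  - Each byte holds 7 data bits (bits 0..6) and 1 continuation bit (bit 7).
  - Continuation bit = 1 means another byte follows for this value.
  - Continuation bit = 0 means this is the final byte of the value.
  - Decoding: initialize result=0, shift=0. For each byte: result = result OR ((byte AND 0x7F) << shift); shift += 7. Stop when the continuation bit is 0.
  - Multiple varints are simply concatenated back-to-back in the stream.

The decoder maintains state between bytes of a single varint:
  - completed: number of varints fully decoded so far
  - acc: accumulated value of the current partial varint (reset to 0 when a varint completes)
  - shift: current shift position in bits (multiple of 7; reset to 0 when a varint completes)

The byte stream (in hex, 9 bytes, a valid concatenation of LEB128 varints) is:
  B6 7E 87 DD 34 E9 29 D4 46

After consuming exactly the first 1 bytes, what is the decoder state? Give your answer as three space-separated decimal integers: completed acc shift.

Answer: 0 54 7

Derivation:
byte[0]=0xB6 cont=1 payload=0x36: acc |= 54<<0 -> completed=0 acc=54 shift=7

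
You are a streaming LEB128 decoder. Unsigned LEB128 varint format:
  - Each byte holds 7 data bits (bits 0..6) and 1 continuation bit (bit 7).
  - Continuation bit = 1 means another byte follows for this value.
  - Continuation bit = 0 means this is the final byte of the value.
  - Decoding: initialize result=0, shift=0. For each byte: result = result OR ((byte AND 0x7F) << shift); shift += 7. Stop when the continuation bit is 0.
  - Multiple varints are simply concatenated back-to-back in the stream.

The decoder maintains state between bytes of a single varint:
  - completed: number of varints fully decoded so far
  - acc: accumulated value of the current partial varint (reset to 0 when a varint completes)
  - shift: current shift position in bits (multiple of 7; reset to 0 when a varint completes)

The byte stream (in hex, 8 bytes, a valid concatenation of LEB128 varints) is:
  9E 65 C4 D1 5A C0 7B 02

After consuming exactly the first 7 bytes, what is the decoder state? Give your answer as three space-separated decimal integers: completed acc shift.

byte[0]=0x9E cont=1 payload=0x1E: acc |= 30<<0 -> completed=0 acc=30 shift=7
byte[1]=0x65 cont=0 payload=0x65: varint #1 complete (value=12958); reset -> completed=1 acc=0 shift=0
byte[2]=0xC4 cont=1 payload=0x44: acc |= 68<<0 -> completed=1 acc=68 shift=7
byte[3]=0xD1 cont=1 payload=0x51: acc |= 81<<7 -> completed=1 acc=10436 shift=14
byte[4]=0x5A cont=0 payload=0x5A: varint #2 complete (value=1484996); reset -> completed=2 acc=0 shift=0
byte[5]=0xC0 cont=1 payload=0x40: acc |= 64<<0 -> completed=2 acc=64 shift=7
byte[6]=0x7B cont=0 payload=0x7B: varint #3 complete (value=15808); reset -> completed=3 acc=0 shift=0

Answer: 3 0 0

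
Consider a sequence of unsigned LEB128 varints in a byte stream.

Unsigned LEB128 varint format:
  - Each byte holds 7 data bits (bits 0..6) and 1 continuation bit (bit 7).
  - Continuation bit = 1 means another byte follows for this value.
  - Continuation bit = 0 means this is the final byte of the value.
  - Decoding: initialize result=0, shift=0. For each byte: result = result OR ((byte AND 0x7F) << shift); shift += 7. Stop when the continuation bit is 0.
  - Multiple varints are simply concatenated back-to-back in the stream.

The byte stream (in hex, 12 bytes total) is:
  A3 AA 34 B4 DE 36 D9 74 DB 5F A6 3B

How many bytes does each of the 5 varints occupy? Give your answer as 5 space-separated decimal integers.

  byte[0]=0xA3 cont=1 payload=0x23=35: acc |= 35<<0 -> acc=35 shift=7
  byte[1]=0xAA cont=1 payload=0x2A=42: acc |= 42<<7 -> acc=5411 shift=14
  byte[2]=0x34 cont=0 payload=0x34=52: acc |= 52<<14 -> acc=857379 shift=21 [end]
Varint 1: bytes[0:3] = A3 AA 34 -> value 857379 (3 byte(s))
  byte[3]=0xB4 cont=1 payload=0x34=52: acc |= 52<<0 -> acc=52 shift=7
  byte[4]=0xDE cont=1 payload=0x5E=94: acc |= 94<<7 -> acc=12084 shift=14
  byte[5]=0x36 cont=0 payload=0x36=54: acc |= 54<<14 -> acc=896820 shift=21 [end]
Varint 2: bytes[3:6] = B4 DE 36 -> value 896820 (3 byte(s))
  byte[6]=0xD9 cont=1 payload=0x59=89: acc |= 89<<0 -> acc=89 shift=7
  byte[7]=0x74 cont=0 payload=0x74=116: acc |= 116<<7 -> acc=14937 shift=14 [end]
Varint 3: bytes[6:8] = D9 74 -> value 14937 (2 byte(s))
  byte[8]=0xDB cont=1 payload=0x5B=91: acc |= 91<<0 -> acc=91 shift=7
  byte[9]=0x5F cont=0 payload=0x5F=95: acc |= 95<<7 -> acc=12251 shift=14 [end]
Varint 4: bytes[8:10] = DB 5F -> value 12251 (2 byte(s))
  byte[10]=0xA6 cont=1 payload=0x26=38: acc |= 38<<0 -> acc=38 shift=7
  byte[11]=0x3B cont=0 payload=0x3B=59: acc |= 59<<7 -> acc=7590 shift=14 [end]
Varint 5: bytes[10:12] = A6 3B -> value 7590 (2 byte(s))

Answer: 3 3 2 2 2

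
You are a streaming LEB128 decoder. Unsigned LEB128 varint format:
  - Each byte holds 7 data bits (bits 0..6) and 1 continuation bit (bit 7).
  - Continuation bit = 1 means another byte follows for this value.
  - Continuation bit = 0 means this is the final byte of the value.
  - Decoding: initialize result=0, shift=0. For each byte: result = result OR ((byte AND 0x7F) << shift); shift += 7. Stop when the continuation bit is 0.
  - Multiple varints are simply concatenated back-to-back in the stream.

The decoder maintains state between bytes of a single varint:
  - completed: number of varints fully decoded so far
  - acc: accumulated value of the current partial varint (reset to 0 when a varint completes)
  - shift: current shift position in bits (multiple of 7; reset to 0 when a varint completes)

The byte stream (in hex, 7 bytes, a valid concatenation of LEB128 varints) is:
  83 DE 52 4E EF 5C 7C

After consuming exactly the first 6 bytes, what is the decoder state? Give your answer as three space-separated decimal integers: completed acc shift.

Answer: 3 0 0

Derivation:
byte[0]=0x83 cont=1 payload=0x03: acc |= 3<<0 -> completed=0 acc=3 shift=7
byte[1]=0xDE cont=1 payload=0x5E: acc |= 94<<7 -> completed=0 acc=12035 shift=14
byte[2]=0x52 cont=0 payload=0x52: varint #1 complete (value=1355523); reset -> completed=1 acc=0 shift=0
byte[3]=0x4E cont=0 payload=0x4E: varint #2 complete (value=78); reset -> completed=2 acc=0 shift=0
byte[4]=0xEF cont=1 payload=0x6F: acc |= 111<<0 -> completed=2 acc=111 shift=7
byte[5]=0x5C cont=0 payload=0x5C: varint #3 complete (value=11887); reset -> completed=3 acc=0 shift=0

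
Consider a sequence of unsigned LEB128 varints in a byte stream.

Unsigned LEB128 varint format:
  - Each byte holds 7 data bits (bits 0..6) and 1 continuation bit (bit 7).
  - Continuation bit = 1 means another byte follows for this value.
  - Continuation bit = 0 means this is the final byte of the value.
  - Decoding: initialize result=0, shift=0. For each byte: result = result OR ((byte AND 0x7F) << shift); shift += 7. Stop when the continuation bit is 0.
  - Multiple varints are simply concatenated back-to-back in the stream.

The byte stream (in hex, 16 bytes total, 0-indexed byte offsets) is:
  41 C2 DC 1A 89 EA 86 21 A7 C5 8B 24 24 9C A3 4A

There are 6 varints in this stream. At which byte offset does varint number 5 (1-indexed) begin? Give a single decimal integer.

Answer: 12

Derivation:
  byte[0]=0x41 cont=0 payload=0x41=65: acc |= 65<<0 -> acc=65 shift=7 [end]
Varint 1: bytes[0:1] = 41 -> value 65 (1 byte(s))
  byte[1]=0xC2 cont=1 payload=0x42=66: acc |= 66<<0 -> acc=66 shift=7
  byte[2]=0xDC cont=1 payload=0x5C=92: acc |= 92<<7 -> acc=11842 shift=14
  byte[3]=0x1A cont=0 payload=0x1A=26: acc |= 26<<14 -> acc=437826 shift=21 [end]
Varint 2: bytes[1:4] = C2 DC 1A -> value 437826 (3 byte(s))
  byte[4]=0x89 cont=1 payload=0x09=9: acc |= 9<<0 -> acc=9 shift=7
  byte[5]=0xEA cont=1 payload=0x6A=106: acc |= 106<<7 -> acc=13577 shift=14
  byte[6]=0x86 cont=1 payload=0x06=6: acc |= 6<<14 -> acc=111881 shift=21
  byte[7]=0x21 cont=0 payload=0x21=33: acc |= 33<<21 -> acc=69317897 shift=28 [end]
Varint 3: bytes[4:8] = 89 EA 86 21 -> value 69317897 (4 byte(s))
  byte[8]=0xA7 cont=1 payload=0x27=39: acc |= 39<<0 -> acc=39 shift=7
  byte[9]=0xC5 cont=1 payload=0x45=69: acc |= 69<<7 -> acc=8871 shift=14
  byte[10]=0x8B cont=1 payload=0x0B=11: acc |= 11<<14 -> acc=189095 shift=21
  byte[11]=0x24 cont=0 payload=0x24=36: acc |= 36<<21 -> acc=75686567 shift=28 [end]
Varint 4: bytes[8:12] = A7 C5 8B 24 -> value 75686567 (4 byte(s))
  byte[12]=0x24 cont=0 payload=0x24=36: acc |= 36<<0 -> acc=36 shift=7 [end]
Varint 5: bytes[12:13] = 24 -> value 36 (1 byte(s))
  byte[13]=0x9C cont=1 payload=0x1C=28: acc |= 28<<0 -> acc=28 shift=7
  byte[14]=0xA3 cont=1 payload=0x23=35: acc |= 35<<7 -> acc=4508 shift=14
  byte[15]=0x4A cont=0 payload=0x4A=74: acc |= 74<<14 -> acc=1216924 shift=21 [end]
Varint 6: bytes[13:16] = 9C A3 4A -> value 1216924 (3 byte(s))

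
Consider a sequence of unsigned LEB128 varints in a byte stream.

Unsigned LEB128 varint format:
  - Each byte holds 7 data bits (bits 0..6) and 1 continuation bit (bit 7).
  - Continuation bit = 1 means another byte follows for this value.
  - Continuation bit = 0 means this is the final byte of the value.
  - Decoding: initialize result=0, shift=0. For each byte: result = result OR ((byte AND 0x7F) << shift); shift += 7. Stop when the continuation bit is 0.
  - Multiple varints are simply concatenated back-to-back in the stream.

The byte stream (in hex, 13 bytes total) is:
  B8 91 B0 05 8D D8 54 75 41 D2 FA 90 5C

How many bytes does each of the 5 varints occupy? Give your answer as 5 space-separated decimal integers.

  byte[0]=0xB8 cont=1 payload=0x38=56: acc |= 56<<0 -> acc=56 shift=7
  byte[1]=0x91 cont=1 payload=0x11=17: acc |= 17<<7 -> acc=2232 shift=14
  byte[2]=0xB0 cont=1 payload=0x30=48: acc |= 48<<14 -> acc=788664 shift=21
  byte[3]=0x05 cont=0 payload=0x05=5: acc |= 5<<21 -> acc=11274424 shift=28 [end]
Varint 1: bytes[0:4] = B8 91 B0 05 -> value 11274424 (4 byte(s))
  byte[4]=0x8D cont=1 payload=0x0D=13: acc |= 13<<0 -> acc=13 shift=7
  byte[5]=0xD8 cont=1 payload=0x58=88: acc |= 88<<7 -> acc=11277 shift=14
  byte[6]=0x54 cont=0 payload=0x54=84: acc |= 84<<14 -> acc=1387533 shift=21 [end]
Varint 2: bytes[4:7] = 8D D8 54 -> value 1387533 (3 byte(s))
  byte[7]=0x75 cont=0 payload=0x75=117: acc |= 117<<0 -> acc=117 shift=7 [end]
Varint 3: bytes[7:8] = 75 -> value 117 (1 byte(s))
  byte[8]=0x41 cont=0 payload=0x41=65: acc |= 65<<0 -> acc=65 shift=7 [end]
Varint 4: bytes[8:9] = 41 -> value 65 (1 byte(s))
  byte[9]=0xD2 cont=1 payload=0x52=82: acc |= 82<<0 -> acc=82 shift=7
  byte[10]=0xFA cont=1 payload=0x7A=122: acc |= 122<<7 -> acc=15698 shift=14
  byte[11]=0x90 cont=1 payload=0x10=16: acc |= 16<<14 -> acc=277842 shift=21
  byte[12]=0x5C cont=0 payload=0x5C=92: acc |= 92<<21 -> acc=193215826 shift=28 [end]
Varint 5: bytes[9:13] = D2 FA 90 5C -> value 193215826 (4 byte(s))

Answer: 4 3 1 1 4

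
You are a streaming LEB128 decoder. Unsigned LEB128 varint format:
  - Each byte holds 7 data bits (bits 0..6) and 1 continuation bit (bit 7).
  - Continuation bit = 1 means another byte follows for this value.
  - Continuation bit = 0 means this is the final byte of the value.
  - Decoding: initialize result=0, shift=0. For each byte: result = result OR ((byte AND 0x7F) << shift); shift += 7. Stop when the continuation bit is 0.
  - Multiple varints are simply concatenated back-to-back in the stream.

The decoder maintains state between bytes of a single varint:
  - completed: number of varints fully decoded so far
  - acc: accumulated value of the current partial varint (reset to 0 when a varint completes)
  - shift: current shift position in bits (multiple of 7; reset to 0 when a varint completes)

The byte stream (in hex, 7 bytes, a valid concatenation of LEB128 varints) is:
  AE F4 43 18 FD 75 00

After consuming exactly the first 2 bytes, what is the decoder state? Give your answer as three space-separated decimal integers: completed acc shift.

Answer: 0 14894 14

Derivation:
byte[0]=0xAE cont=1 payload=0x2E: acc |= 46<<0 -> completed=0 acc=46 shift=7
byte[1]=0xF4 cont=1 payload=0x74: acc |= 116<<7 -> completed=0 acc=14894 shift=14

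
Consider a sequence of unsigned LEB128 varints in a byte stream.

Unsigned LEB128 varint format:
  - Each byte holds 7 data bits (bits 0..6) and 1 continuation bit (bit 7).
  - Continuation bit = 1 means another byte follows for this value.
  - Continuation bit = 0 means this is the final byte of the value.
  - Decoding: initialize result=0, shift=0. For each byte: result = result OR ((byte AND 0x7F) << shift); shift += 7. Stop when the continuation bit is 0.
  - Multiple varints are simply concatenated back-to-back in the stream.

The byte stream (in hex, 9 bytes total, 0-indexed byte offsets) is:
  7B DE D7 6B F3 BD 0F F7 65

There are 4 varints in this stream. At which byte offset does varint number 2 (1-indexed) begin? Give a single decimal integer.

  byte[0]=0x7B cont=0 payload=0x7B=123: acc |= 123<<0 -> acc=123 shift=7 [end]
Varint 1: bytes[0:1] = 7B -> value 123 (1 byte(s))
  byte[1]=0xDE cont=1 payload=0x5E=94: acc |= 94<<0 -> acc=94 shift=7
  byte[2]=0xD7 cont=1 payload=0x57=87: acc |= 87<<7 -> acc=11230 shift=14
  byte[3]=0x6B cont=0 payload=0x6B=107: acc |= 107<<14 -> acc=1764318 shift=21 [end]
Varint 2: bytes[1:4] = DE D7 6B -> value 1764318 (3 byte(s))
  byte[4]=0xF3 cont=1 payload=0x73=115: acc |= 115<<0 -> acc=115 shift=7
  byte[5]=0xBD cont=1 payload=0x3D=61: acc |= 61<<7 -> acc=7923 shift=14
  byte[6]=0x0F cont=0 payload=0x0F=15: acc |= 15<<14 -> acc=253683 shift=21 [end]
Varint 3: bytes[4:7] = F3 BD 0F -> value 253683 (3 byte(s))
  byte[7]=0xF7 cont=1 payload=0x77=119: acc |= 119<<0 -> acc=119 shift=7
  byte[8]=0x65 cont=0 payload=0x65=101: acc |= 101<<7 -> acc=13047 shift=14 [end]
Varint 4: bytes[7:9] = F7 65 -> value 13047 (2 byte(s))

Answer: 1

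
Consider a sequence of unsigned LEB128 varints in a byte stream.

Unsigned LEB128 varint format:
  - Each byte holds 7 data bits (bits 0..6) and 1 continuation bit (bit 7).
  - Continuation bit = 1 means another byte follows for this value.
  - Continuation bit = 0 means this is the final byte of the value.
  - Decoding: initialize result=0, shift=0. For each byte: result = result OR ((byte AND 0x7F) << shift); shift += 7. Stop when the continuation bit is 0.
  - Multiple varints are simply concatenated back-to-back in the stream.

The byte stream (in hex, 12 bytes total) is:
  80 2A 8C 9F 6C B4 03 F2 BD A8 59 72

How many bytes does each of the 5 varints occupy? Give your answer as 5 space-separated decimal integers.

  byte[0]=0x80 cont=1 payload=0x00=0: acc |= 0<<0 -> acc=0 shift=7
  byte[1]=0x2A cont=0 payload=0x2A=42: acc |= 42<<7 -> acc=5376 shift=14 [end]
Varint 1: bytes[0:2] = 80 2A -> value 5376 (2 byte(s))
  byte[2]=0x8C cont=1 payload=0x0C=12: acc |= 12<<0 -> acc=12 shift=7
  byte[3]=0x9F cont=1 payload=0x1F=31: acc |= 31<<7 -> acc=3980 shift=14
  byte[4]=0x6C cont=0 payload=0x6C=108: acc |= 108<<14 -> acc=1773452 shift=21 [end]
Varint 2: bytes[2:5] = 8C 9F 6C -> value 1773452 (3 byte(s))
  byte[5]=0xB4 cont=1 payload=0x34=52: acc |= 52<<0 -> acc=52 shift=7
  byte[6]=0x03 cont=0 payload=0x03=3: acc |= 3<<7 -> acc=436 shift=14 [end]
Varint 3: bytes[5:7] = B4 03 -> value 436 (2 byte(s))
  byte[7]=0xF2 cont=1 payload=0x72=114: acc |= 114<<0 -> acc=114 shift=7
  byte[8]=0xBD cont=1 payload=0x3D=61: acc |= 61<<7 -> acc=7922 shift=14
  byte[9]=0xA8 cont=1 payload=0x28=40: acc |= 40<<14 -> acc=663282 shift=21
  byte[10]=0x59 cont=0 payload=0x59=89: acc |= 89<<21 -> acc=187309810 shift=28 [end]
Varint 4: bytes[7:11] = F2 BD A8 59 -> value 187309810 (4 byte(s))
  byte[11]=0x72 cont=0 payload=0x72=114: acc |= 114<<0 -> acc=114 shift=7 [end]
Varint 5: bytes[11:12] = 72 -> value 114 (1 byte(s))

Answer: 2 3 2 4 1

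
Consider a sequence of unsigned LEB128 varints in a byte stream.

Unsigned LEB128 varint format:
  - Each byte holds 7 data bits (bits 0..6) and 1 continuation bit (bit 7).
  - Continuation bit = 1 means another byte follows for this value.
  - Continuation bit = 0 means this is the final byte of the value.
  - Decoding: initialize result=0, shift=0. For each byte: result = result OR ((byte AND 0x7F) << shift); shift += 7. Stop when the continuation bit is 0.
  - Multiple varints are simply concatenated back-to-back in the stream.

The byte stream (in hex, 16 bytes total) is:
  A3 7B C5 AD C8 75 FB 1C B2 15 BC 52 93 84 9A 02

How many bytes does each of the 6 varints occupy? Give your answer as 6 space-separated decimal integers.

  byte[0]=0xA3 cont=1 payload=0x23=35: acc |= 35<<0 -> acc=35 shift=7
  byte[1]=0x7B cont=0 payload=0x7B=123: acc |= 123<<7 -> acc=15779 shift=14 [end]
Varint 1: bytes[0:2] = A3 7B -> value 15779 (2 byte(s))
  byte[2]=0xC5 cont=1 payload=0x45=69: acc |= 69<<0 -> acc=69 shift=7
  byte[3]=0xAD cont=1 payload=0x2D=45: acc |= 45<<7 -> acc=5829 shift=14
  byte[4]=0xC8 cont=1 payload=0x48=72: acc |= 72<<14 -> acc=1185477 shift=21
  byte[5]=0x75 cont=0 payload=0x75=117: acc |= 117<<21 -> acc=246552261 shift=28 [end]
Varint 2: bytes[2:6] = C5 AD C8 75 -> value 246552261 (4 byte(s))
  byte[6]=0xFB cont=1 payload=0x7B=123: acc |= 123<<0 -> acc=123 shift=7
  byte[7]=0x1C cont=0 payload=0x1C=28: acc |= 28<<7 -> acc=3707 shift=14 [end]
Varint 3: bytes[6:8] = FB 1C -> value 3707 (2 byte(s))
  byte[8]=0xB2 cont=1 payload=0x32=50: acc |= 50<<0 -> acc=50 shift=7
  byte[9]=0x15 cont=0 payload=0x15=21: acc |= 21<<7 -> acc=2738 shift=14 [end]
Varint 4: bytes[8:10] = B2 15 -> value 2738 (2 byte(s))
  byte[10]=0xBC cont=1 payload=0x3C=60: acc |= 60<<0 -> acc=60 shift=7
  byte[11]=0x52 cont=0 payload=0x52=82: acc |= 82<<7 -> acc=10556 shift=14 [end]
Varint 5: bytes[10:12] = BC 52 -> value 10556 (2 byte(s))
  byte[12]=0x93 cont=1 payload=0x13=19: acc |= 19<<0 -> acc=19 shift=7
  byte[13]=0x84 cont=1 payload=0x04=4: acc |= 4<<7 -> acc=531 shift=14
  byte[14]=0x9A cont=1 payload=0x1A=26: acc |= 26<<14 -> acc=426515 shift=21
  byte[15]=0x02 cont=0 payload=0x02=2: acc |= 2<<21 -> acc=4620819 shift=28 [end]
Varint 6: bytes[12:16] = 93 84 9A 02 -> value 4620819 (4 byte(s))

Answer: 2 4 2 2 2 4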